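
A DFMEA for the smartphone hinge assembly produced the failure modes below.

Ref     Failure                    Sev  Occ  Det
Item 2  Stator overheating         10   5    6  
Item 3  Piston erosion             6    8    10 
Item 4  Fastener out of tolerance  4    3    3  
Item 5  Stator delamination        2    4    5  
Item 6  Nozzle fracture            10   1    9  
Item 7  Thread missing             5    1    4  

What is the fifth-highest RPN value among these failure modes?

RPN = Severity × Occurrence × Detection:
  Item 2: 10 × 5 × 6 = 300
  Item 3: 6 × 8 × 10 = 480
  Item 4: 4 × 3 × 3 = 36
  Item 5: 2 × 4 × 5 = 40
  Item 6: 10 × 1 × 9 = 90
  Item 7: 5 × 1 × 4 = 20
Sorted descending: 480, 300, 90, 40, 36, 20.
The fifth-highest RPN is 36 (Item 4).

36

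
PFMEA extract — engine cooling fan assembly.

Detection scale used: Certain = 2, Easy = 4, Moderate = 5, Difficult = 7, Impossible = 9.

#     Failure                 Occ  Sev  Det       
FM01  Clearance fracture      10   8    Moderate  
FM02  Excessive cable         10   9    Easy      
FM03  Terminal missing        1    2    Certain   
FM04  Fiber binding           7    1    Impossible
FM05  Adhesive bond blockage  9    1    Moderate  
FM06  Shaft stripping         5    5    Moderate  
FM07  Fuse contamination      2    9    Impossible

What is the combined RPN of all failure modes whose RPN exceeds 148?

922

RPN = Severity × Occurrence × Detection:
  FM01: 8 × 10 × 5 = 400
  FM02: 9 × 10 × 4 = 360
  FM03: 2 × 1 × 2 = 4
  FM04: 1 × 7 × 9 = 63
  FM05: 1 × 9 × 5 = 45
  FM06: 5 × 5 × 5 = 125
  FM07: 9 × 2 × 9 = 162
RPN > 148: FM01 (400), FM02 (360), FM07 (162).
Sum: 400 + 360 + 162 = 922.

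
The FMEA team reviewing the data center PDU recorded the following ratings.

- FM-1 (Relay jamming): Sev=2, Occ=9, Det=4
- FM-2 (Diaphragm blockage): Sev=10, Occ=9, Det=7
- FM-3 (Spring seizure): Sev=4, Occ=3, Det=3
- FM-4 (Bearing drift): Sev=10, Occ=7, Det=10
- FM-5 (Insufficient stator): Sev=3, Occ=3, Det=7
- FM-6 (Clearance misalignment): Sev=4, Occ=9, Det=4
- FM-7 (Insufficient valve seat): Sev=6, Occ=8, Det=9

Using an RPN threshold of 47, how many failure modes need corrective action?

RPN = Severity × Occurrence × Detection:
  FM-1: 2 × 9 × 4 = 72
  FM-2: 10 × 9 × 7 = 630
  FM-3: 4 × 3 × 3 = 36
  FM-4: 10 × 7 × 10 = 700
  FM-5: 3 × 3 × 7 = 63
  FM-6: 4 × 9 × 4 = 144
  FM-7: 6 × 8 × 9 = 432
Modes with RPN ≥ 47: FM-1 (72), FM-2 (630), FM-4 (700), FM-5 (63), FM-6 (144), FM-7 (432) → 6.

6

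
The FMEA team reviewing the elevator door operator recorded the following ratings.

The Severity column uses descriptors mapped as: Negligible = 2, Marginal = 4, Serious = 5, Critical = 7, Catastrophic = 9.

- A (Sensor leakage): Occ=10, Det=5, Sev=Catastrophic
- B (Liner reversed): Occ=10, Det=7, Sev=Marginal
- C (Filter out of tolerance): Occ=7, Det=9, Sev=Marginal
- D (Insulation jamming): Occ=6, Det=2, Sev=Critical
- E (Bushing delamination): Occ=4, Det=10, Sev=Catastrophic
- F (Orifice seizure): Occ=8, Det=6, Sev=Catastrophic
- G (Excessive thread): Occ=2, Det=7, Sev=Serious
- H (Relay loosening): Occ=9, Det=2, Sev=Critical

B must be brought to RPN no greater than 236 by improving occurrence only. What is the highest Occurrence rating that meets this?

B: S=4, O=10, D=7 → current RPN = 280.
Fixed product = 28. Need 28 × O ≤ 236, so O ≤ 236/28 = 8.43.
Maximum integer Occurrence rating = 8 (gives RPN 224; O=9 would give 252 > 236).

8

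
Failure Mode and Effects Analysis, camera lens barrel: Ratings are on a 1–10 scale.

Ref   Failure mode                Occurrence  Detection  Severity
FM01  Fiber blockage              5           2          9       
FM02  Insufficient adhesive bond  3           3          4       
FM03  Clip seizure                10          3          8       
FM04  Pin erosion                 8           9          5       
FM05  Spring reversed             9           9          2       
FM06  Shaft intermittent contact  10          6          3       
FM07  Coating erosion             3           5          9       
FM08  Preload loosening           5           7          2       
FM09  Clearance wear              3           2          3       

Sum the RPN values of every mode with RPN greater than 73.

1167

RPN = Severity × Occurrence × Detection:
  FM01: 9 × 5 × 2 = 90
  FM02: 4 × 3 × 3 = 36
  FM03: 8 × 10 × 3 = 240
  FM04: 5 × 8 × 9 = 360
  FM05: 2 × 9 × 9 = 162
  FM06: 3 × 10 × 6 = 180
  FM07: 9 × 3 × 5 = 135
  FM08: 2 × 5 × 7 = 70
  FM09: 3 × 3 × 2 = 18
RPN > 73: FM01 (90), FM03 (240), FM04 (360), FM05 (162), FM06 (180), FM07 (135).
Sum: 90 + 240 + 360 + 162 + 180 + 135 = 1167.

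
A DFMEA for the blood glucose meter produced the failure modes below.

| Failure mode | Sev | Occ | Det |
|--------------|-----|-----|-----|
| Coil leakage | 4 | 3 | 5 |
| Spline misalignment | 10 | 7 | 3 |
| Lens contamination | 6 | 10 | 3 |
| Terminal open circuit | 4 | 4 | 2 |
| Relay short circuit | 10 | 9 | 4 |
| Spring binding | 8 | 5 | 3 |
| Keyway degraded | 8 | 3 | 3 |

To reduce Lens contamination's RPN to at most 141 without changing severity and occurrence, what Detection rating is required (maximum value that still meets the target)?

Lens contamination: S=6, O=10, D=3 → current RPN = 180.
Fixed product = 60. Need 60 × D ≤ 141, so D ≤ 141/60 = 2.35.
Maximum integer Detection rating = 2 (gives RPN 120; D=3 would give 180 > 141).

2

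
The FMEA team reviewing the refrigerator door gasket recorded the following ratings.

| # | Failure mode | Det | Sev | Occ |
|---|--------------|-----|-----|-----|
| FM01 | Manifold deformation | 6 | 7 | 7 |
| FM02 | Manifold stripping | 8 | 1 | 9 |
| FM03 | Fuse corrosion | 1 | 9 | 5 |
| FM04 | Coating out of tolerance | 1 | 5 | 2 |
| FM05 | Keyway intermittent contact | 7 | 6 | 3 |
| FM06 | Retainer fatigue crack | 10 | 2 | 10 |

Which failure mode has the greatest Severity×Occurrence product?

Criticality = Severity × Occurrence:
  FM01: 7 × 7 = 49
  FM02: 1 × 9 = 9
  FM03: 9 × 5 = 45
  FM04: 5 × 2 = 10
  FM05: 6 × 3 = 18
  FM06: 2 × 10 = 20
Highest criticality is 49 → FM01.

FM01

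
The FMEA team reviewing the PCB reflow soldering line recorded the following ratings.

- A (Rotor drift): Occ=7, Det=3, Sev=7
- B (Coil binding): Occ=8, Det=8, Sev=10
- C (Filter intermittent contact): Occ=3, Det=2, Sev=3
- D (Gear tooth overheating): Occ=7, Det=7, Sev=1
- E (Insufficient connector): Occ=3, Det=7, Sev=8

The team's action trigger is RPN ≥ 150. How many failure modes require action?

RPN = Severity × Occurrence × Detection:
  A: 7 × 7 × 3 = 147
  B: 10 × 8 × 8 = 640
  C: 3 × 3 × 2 = 18
  D: 1 × 7 × 7 = 49
  E: 8 × 3 × 7 = 168
Modes with RPN ≥ 150: B (640), E (168) → 2.

2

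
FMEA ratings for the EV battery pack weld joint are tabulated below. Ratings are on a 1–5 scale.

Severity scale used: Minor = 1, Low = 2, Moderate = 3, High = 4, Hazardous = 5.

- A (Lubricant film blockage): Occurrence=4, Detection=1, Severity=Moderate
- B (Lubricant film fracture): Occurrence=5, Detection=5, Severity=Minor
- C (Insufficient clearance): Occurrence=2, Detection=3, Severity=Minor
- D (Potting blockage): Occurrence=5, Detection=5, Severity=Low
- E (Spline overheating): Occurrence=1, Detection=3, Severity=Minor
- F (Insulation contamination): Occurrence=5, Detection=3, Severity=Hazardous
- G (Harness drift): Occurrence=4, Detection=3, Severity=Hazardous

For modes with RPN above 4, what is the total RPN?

RPN = Severity × Occurrence × Detection:
  A: 3 × 4 × 1 = 12
  B: 1 × 5 × 5 = 25
  C: 1 × 2 × 3 = 6
  D: 2 × 5 × 5 = 50
  E: 1 × 1 × 3 = 3
  F: 5 × 5 × 3 = 75
  G: 5 × 4 × 3 = 60
RPN > 4: A (12), B (25), C (6), D (50), F (75), G (60).
Sum: 12 + 25 + 6 + 50 + 75 + 60 = 228.

228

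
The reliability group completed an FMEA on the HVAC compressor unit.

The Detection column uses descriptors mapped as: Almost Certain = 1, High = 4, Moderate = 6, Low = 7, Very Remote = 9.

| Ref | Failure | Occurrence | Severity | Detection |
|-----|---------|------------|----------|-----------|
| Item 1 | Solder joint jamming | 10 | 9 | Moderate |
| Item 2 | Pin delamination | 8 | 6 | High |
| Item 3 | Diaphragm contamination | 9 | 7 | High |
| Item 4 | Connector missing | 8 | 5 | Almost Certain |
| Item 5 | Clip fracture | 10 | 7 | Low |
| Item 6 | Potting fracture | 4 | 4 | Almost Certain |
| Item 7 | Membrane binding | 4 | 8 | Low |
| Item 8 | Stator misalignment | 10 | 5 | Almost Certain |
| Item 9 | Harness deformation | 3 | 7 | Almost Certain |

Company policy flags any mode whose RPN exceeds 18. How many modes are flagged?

RPN = Severity × Occurrence × Detection:
  Item 1: 9 × 10 × 6 = 540
  Item 2: 6 × 8 × 4 = 192
  Item 3: 7 × 9 × 4 = 252
  Item 4: 5 × 8 × 1 = 40
  Item 5: 7 × 10 × 7 = 490
  Item 6: 4 × 4 × 1 = 16
  Item 7: 8 × 4 × 7 = 224
  Item 8: 5 × 10 × 1 = 50
  Item 9: 7 × 3 × 1 = 21
Modes with RPN > 18: Item 1 (540), Item 2 (192), Item 3 (252), Item 4 (40), Item 5 (490), Item 7 (224), Item 8 (50), Item 9 (21) → 8.

8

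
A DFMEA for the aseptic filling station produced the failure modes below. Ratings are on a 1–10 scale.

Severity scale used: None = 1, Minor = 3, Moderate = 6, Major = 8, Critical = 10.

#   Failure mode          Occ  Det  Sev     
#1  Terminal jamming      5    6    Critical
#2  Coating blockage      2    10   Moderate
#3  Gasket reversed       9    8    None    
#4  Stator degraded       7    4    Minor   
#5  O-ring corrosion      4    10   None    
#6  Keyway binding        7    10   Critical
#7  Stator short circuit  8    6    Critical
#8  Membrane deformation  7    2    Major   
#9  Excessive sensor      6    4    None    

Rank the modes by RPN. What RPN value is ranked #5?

112

RPN = Severity × Occurrence × Detection:
  #1: 10 × 5 × 6 = 300
  #2: 6 × 2 × 10 = 120
  #3: 1 × 9 × 8 = 72
  #4: 3 × 7 × 4 = 84
  #5: 1 × 4 × 10 = 40
  #6: 10 × 7 × 10 = 700
  #7: 10 × 8 × 6 = 480
  #8: 8 × 7 × 2 = 112
  #9: 1 × 6 × 4 = 24
Sorted descending: 700, 480, 300, 120, 112, 84, 72, 40, 24.
The fifth-highest RPN is 112 (#8).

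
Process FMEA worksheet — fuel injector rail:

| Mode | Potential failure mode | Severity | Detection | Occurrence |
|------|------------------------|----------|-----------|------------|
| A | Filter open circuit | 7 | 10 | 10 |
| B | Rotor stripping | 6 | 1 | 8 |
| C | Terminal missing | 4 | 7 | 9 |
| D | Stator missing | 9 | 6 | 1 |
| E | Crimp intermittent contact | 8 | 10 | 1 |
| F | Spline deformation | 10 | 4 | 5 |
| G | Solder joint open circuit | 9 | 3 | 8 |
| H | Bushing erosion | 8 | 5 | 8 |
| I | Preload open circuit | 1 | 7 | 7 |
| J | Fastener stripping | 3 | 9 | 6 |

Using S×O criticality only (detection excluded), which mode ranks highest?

G

Criticality = Severity × Occurrence:
  A: 7 × 10 = 70
  B: 6 × 8 = 48
  C: 4 × 9 = 36
  D: 9 × 1 = 9
  E: 8 × 1 = 8
  F: 10 × 5 = 50
  G: 9 × 8 = 72
  H: 8 × 8 = 64
  I: 1 × 7 = 7
  J: 3 × 6 = 18
Highest criticality is 72 → G.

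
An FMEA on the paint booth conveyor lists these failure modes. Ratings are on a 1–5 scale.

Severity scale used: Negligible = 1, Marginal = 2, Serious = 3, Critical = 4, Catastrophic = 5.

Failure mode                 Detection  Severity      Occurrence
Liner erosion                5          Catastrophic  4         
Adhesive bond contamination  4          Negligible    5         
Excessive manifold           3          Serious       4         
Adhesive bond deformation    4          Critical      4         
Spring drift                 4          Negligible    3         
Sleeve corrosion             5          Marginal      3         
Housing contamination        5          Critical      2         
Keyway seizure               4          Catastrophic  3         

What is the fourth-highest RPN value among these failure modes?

RPN = Severity × Occurrence × Detection:
  Liner erosion: 5 × 4 × 5 = 100
  Adhesive bond contamination: 1 × 5 × 4 = 20
  Excessive manifold: 3 × 4 × 3 = 36
  Adhesive bond deformation: 4 × 4 × 4 = 64
  Spring drift: 1 × 3 × 4 = 12
  Sleeve corrosion: 2 × 3 × 5 = 30
  Housing contamination: 4 × 2 × 5 = 40
  Keyway seizure: 5 × 3 × 4 = 60
Sorted descending: 100, 64, 60, 40, 36, 30, 20, 12.
The fourth-highest RPN is 40 (Housing contamination).

40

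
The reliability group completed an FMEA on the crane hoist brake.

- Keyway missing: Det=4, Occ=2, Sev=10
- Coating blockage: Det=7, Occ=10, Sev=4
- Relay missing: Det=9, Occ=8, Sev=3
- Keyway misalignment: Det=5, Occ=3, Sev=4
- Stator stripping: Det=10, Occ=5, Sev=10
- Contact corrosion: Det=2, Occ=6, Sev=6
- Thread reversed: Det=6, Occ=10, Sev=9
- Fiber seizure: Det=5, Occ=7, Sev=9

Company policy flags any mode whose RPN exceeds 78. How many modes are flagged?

6

RPN = Severity × Occurrence × Detection:
  Keyway missing: 10 × 2 × 4 = 80
  Coating blockage: 4 × 10 × 7 = 280
  Relay missing: 3 × 8 × 9 = 216
  Keyway misalignment: 4 × 3 × 5 = 60
  Stator stripping: 10 × 5 × 10 = 500
  Contact corrosion: 6 × 6 × 2 = 72
  Thread reversed: 9 × 10 × 6 = 540
  Fiber seizure: 9 × 7 × 5 = 315
Modes with RPN > 78: Keyway missing (80), Coating blockage (280), Relay missing (216), Stator stripping (500), Thread reversed (540), Fiber seizure (315) → 6.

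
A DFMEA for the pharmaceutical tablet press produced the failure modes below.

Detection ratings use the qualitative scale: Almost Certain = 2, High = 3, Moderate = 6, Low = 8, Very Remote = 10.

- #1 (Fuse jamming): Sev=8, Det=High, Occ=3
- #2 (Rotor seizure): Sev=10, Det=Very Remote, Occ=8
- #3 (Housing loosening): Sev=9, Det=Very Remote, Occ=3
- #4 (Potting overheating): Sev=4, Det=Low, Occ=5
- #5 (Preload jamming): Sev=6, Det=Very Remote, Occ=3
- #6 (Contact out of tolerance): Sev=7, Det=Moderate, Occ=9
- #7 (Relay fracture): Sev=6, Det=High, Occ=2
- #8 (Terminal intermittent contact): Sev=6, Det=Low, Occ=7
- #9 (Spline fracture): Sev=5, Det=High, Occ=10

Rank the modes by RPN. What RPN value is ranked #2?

RPN = Severity × Occurrence × Detection:
  #1: 8 × 3 × 3 = 72
  #2: 10 × 8 × 10 = 800
  #3: 9 × 3 × 10 = 270
  #4: 4 × 5 × 8 = 160
  #5: 6 × 3 × 10 = 180
  #6: 7 × 9 × 6 = 378
  #7: 6 × 2 × 3 = 36
  #8: 6 × 7 × 8 = 336
  #9: 5 × 10 × 3 = 150
Sorted descending: 800, 378, 336, 270, 180, 160, 150, 72, 36.
The second-highest RPN is 378 (#6).

378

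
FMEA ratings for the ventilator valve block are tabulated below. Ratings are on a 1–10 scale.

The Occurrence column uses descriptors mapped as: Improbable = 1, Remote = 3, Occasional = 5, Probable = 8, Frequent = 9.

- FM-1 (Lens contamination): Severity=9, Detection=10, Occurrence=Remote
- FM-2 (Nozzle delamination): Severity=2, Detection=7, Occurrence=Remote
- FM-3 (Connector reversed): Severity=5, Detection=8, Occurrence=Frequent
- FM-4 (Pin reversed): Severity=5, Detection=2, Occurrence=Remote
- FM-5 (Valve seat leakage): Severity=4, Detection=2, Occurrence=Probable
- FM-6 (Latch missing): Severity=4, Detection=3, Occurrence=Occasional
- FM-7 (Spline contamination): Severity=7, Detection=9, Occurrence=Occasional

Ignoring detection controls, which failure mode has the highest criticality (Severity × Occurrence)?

Criticality = Severity × Occurrence:
  FM-1: 9 × 3 = 27
  FM-2: 2 × 3 = 6
  FM-3: 5 × 9 = 45
  FM-4: 5 × 3 = 15
  FM-5: 4 × 8 = 32
  FM-6: 4 × 5 = 20
  FM-7: 7 × 5 = 35
Highest criticality is 45 → FM-3.

FM-3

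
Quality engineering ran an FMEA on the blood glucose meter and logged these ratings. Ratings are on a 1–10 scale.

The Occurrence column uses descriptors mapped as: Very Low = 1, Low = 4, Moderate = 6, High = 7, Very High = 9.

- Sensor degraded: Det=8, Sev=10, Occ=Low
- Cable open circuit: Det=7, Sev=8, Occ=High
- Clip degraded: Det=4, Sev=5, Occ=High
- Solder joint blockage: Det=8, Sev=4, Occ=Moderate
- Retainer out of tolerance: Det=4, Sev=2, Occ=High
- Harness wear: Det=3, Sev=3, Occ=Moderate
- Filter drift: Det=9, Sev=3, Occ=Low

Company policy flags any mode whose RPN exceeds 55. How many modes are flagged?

RPN = Severity × Occurrence × Detection:
  Sensor degraded: 10 × 4 × 8 = 320
  Cable open circuit: 8 × 7 × 7 = 392
  Clip degraded: 5 × 7 × 4 = 140
  Solder joint blockage: 4 × 6 × 8 = 192
  Retainer out of tolerance: 2 × 7 × 4 = 56
  Harness wear: 3 × 6 × 3 = 54
  Filter drift: 3 × 4 × 9 = 108
Modes with RPN > 55: Sensor degraded (320), Cable open circuit (392), Clip degraded (140), Solder joint blockage (192), Retainer out of tolerance (56), Filter drift (108) → 6.

6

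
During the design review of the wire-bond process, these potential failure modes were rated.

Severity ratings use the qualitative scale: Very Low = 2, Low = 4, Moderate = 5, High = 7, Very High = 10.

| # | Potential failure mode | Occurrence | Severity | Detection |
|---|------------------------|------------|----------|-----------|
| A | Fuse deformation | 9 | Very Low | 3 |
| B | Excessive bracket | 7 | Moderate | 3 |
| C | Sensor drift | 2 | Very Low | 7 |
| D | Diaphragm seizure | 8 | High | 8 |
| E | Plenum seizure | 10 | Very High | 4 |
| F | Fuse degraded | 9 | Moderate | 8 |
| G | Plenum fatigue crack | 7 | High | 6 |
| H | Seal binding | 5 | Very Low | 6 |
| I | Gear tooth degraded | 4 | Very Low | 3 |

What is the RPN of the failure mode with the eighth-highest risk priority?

RPN = Severity × Occurrence × Detection:
  A: 2 × 9 × 3 = 54
  B: 5 × 7 × 3 = 105
  C: 2 × 2 × 7 = 28
  D: 7 × 8 × 8 = 448
  E: 10 × 10 × 4 = 400
  F: 5 × 9 × 8 = 360
  G: 7 × 7 × 6 = 294
  H: 2 × 5 × 6 = 60
  I: 2 × 4 × 3 = 24
Sorted descending: 448, 400, 360, 294, 105, 60, 54, 28, 24.
The eighth-highest RPN is 28 (C).

28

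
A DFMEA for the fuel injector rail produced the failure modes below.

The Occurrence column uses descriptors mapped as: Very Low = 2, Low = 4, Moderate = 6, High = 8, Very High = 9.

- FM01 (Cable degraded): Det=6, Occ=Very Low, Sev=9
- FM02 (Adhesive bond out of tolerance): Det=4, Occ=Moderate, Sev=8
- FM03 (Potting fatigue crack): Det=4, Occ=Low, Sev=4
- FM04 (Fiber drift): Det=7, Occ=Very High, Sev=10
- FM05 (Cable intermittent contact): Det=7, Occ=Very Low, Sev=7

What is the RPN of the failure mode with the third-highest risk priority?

RPN = Severity × Occurrence × Detection:
  FM01: 9 × 2 × 6 = 108
  FM02: 8 × 6 × 4 = 192
  FM03: 4 × 4 × 4 = 64
  FM04: 10 × 9 × 7 = 630
  FM05: 7 × 2 × 7 = 98
Sorted descending: 630, 192, 108, 98, 64.
The third-highest RPN is 108 (FM01).

108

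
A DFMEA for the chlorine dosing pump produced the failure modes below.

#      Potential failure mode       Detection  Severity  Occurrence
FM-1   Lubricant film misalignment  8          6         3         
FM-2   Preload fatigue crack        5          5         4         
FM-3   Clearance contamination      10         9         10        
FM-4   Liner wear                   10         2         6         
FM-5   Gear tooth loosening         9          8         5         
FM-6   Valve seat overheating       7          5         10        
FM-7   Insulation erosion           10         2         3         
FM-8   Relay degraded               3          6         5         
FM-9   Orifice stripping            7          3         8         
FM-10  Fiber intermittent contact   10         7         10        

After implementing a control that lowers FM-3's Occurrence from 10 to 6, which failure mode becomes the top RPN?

RPN = Severity × Occurrence × Detection:
  FM-1: 6 × 3 × 8 = 144
  FM-2: 5 × 4 × 5 = 100
  FM-3: 9 × 10 × 10 = 900
  FM-4: 2 × 6 × 10 = 120
  FM-5: 8 × 5 × 9 = 360
  FM-6: 5 × 10 × 7 = 350
  FM-7: 2 × 3 × 10 = 60
  FM-8: 6 × 5 × 3 = 90
  FM-9: 3 × 8 × 7 = 168
  FM-10: 7 × 10 × 10 = 700
After action: FM-3 → 9 × 6 × 10 = 540.
Revised RPNs: FM-10=700, FM-3=540, FM-5=360, FM-6=350, FM-9=168, FM-1=144, FM-4=120, FM-2=100, FM-8=90, FM-7=60.
Highest is now FM-10 (700).

FM-10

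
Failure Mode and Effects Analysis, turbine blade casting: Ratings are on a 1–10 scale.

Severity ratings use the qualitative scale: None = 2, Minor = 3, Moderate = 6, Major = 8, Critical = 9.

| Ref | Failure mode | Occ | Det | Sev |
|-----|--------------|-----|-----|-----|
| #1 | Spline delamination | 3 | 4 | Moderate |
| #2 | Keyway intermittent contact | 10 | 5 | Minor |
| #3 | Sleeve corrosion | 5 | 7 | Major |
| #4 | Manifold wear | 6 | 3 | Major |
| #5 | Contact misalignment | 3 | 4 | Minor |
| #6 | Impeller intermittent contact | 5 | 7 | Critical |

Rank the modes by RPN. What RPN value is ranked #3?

150

RPN = Severity × Occurrence × Detection:
  #1: 6 × 3 × 4 = 72
  #2: 3 × 10 × 5 = 150
  #3: 8 × 5 × 7 = 280
  #4: 8 × 6 × 3 = 144
  #5: 3 × 3 × 4 = 36
  #6: 9 × 5 × 7 = 315
Sorted descending: 315, 280, 150, 144, 72, 36.
The third-highest RPN is 150 (#2).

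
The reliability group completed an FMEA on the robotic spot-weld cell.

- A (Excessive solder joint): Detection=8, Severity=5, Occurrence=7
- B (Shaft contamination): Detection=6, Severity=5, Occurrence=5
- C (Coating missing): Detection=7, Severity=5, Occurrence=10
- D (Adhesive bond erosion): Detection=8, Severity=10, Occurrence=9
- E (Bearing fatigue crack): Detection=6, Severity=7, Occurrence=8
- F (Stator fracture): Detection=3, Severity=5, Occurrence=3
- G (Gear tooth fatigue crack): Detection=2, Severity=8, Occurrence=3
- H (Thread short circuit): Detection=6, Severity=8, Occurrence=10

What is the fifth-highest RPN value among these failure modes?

RPN = Severity × Occurrence × Detection:
  A: 5 × 7 × 8 = 280
  B: 5 × 5 × 6 = 150
  C: 5 × 10 × 7 = 350
  D: 10 × 9 × 8 = 720
  E: 7 × 8 × 6 = 336
  F: 5 × 3 × 3 = 45
  G: 8 × 3 × 2 = 48
  H: 8 × 10 × 6 = 480
Sorted descending: 720, 480, 350, 336, 280, 150, 48, 45.
The fifth-highest RPN is 280 (A).

280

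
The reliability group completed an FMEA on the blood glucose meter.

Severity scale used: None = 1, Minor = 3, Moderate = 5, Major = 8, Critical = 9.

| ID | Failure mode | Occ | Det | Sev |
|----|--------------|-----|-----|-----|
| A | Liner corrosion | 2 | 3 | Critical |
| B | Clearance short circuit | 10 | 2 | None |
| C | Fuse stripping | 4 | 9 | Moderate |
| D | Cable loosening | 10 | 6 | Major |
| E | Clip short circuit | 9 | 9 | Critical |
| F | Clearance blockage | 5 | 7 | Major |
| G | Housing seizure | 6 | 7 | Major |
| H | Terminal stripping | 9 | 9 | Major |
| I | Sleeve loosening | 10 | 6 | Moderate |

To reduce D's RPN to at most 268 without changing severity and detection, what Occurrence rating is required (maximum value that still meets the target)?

5

D: S=8, O=10, D=6 → current RPN = 480.
Fixed product = 48. Need 48 × O ≤ 268, so O ≤ 268/48 = 5.58.
Maximum integer Occurrence rating = 5 (gives RPN 240; O=6 would give 288 > 268).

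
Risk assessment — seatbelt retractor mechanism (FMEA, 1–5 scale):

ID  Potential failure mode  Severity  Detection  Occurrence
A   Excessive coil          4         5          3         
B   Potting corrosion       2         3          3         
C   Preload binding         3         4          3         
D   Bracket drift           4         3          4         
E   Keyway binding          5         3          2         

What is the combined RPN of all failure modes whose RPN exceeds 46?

RPN = Severity × Occurrence × Detection:
  A: 4 × 3 × 5 = 60
  B: 2 × 3 × 3 = 18
  C: 3 × 3 × 4 = 36
  D: 4 × 4 × 3 = 48
  E: 5 × 2 × 3 = 30
RPN > 46: A (60), D (48).
Sum: 60 + 48 = 108.

108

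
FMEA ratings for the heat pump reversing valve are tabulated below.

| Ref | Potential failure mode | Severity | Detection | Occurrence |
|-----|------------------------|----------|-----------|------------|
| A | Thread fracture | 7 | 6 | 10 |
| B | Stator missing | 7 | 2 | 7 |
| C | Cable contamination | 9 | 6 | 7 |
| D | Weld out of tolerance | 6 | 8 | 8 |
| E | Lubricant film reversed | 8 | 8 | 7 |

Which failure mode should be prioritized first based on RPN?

RPN = Severity × Occurrence × Detection:
  A: 7 × 10 × 6 = 420
  B: 7 × 7 × 2 = 98
  C: 9 × 7 × 6 = 378
  D: 6 × 8 × 8 = 384
  E: 8 × 7 × 8 = 448
Highest RPN is 448 → E.

E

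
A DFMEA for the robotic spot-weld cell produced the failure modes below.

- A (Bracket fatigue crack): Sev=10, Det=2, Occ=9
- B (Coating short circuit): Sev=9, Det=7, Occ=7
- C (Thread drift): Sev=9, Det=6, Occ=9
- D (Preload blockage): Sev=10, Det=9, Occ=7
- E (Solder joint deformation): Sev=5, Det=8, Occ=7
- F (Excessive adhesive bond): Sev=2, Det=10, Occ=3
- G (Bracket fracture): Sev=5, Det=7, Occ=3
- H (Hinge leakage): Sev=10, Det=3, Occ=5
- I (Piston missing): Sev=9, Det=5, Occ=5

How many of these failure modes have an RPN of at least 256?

RPN = Severity × Occurrence × Detection:
  A: 10 × 9 × 2 = 180
  B: 9 × 7 × 7 = 441
  C: 9 × 9 × 6 = 486
  D: 10 × 7 × 9 = 630
  E: 5 × 7 × 8 = 280
  F: 2 × 3 × 10 = 60
  G: 5 × 3 × 7 = 105
  H: 10 × 5 × 3 = 150
  I: 9 × 5 × 5 = 225
Modes with RPN ≥ 256: B (441), C (486), D (630), E (280) → 4.

4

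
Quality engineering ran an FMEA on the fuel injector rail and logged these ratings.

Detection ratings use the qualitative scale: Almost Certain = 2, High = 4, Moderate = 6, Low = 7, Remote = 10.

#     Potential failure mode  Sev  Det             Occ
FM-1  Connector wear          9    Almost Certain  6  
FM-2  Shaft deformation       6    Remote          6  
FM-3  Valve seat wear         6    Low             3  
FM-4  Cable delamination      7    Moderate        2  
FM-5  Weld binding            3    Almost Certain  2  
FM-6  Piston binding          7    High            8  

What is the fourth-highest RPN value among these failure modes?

108

RPN = Severity × Occurrence × Detection:
  FM-1: 9 × 6 × 2 = 108
  FM-2: 6 × 6 × 10 = 360
  FM-3: 6 × 3 × 7 = 126
  FM-4: 7 × 2 × 6 = 84
  FM-5: 3 × 2 × 2 = 12
  FM-6: 7 × 8 × 4 = 224
Sorted descending: 360, 224, 126, 108, 84, 12.
The fourth-highest RPN is 108 (FM-1).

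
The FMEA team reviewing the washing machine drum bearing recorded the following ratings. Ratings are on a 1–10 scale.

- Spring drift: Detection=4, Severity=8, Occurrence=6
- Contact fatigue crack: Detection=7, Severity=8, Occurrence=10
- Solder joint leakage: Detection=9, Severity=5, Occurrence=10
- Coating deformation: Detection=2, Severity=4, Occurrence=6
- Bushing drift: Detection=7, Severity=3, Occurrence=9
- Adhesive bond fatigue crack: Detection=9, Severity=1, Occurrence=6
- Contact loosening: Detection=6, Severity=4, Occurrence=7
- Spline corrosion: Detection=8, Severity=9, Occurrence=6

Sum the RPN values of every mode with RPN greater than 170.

1823

RPN = Severity × Occurrence × Detection:
  Spring drift: 8 × 6 × 4 = 192
  Contact fatigue crack: 8 × 10 × 7 = 560
  Solder joint leakage: 5 × 10 × 9 = 450
  Coating deformation: 4 × 6 × 2 = 48
  Bushing drift: 3 × 9 × 7 = 189
  Adhesive bond fatigue crack: 1 × 6 × 9 = 54
  Contact loosening: 4 × 7 × 6 = 168
  Spline corrosion: 9 × 6 × 8 = 432
RPN > 170: Spring drift (192), Contact fatigue crack (560), Solder joint leakage (450), Bushing drift (189), Spline corrosion (432).
Sum: 192 + 560 + 450 + 189 + 432 = 1823.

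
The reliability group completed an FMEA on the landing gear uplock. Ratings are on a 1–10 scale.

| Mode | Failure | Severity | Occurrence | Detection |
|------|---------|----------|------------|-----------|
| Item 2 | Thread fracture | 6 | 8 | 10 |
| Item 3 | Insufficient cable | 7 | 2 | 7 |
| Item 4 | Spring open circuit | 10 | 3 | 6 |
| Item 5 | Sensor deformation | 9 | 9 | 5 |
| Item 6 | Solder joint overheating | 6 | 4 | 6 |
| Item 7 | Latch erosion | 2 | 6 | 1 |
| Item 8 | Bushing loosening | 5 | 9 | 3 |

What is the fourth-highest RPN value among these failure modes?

144

RPN = Severity × Occurrence × Detection:
  Item 2: 6 × 8 × 10 = 480
  Item 3: 7 × 2 × 7 = 98
  Item 4: 10 × 3 × 6 = 180
  Item 5: 9 × 9 × 5 = 405
  Item 6: 6 × 4 × 6 = 144
  Item 7: 2 × 6 × 1 = 12
  Item 8: 5 × 9 × 3 = 135
Sorted descending: 480, 405, 180, 144, 135, 98, 12.
The fourth-highest RPN is 144 (Item 6).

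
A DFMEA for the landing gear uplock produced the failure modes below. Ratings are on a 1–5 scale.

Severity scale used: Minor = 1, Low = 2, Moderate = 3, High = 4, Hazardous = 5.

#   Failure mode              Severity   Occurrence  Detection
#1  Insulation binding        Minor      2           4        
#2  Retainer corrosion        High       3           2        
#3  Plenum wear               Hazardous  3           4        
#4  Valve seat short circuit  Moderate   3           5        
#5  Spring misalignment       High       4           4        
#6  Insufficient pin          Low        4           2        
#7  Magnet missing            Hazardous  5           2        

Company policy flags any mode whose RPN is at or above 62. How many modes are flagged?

RPN = Severity × Occurrence × Detection:
  #1: 1 × 2 × 4 = 8
  #2: 4 × 3 × 2 = 24
  #3: 5 × 3 × 4 = 60
  #4: 3 × 3 × 5 = 45
  #5: 4 × 4 × 4 = 64
  #6: 2 × 4 × 2 = 16
  #7: 5 × 5 × 2 = 50
Modes with RPN ≥ 62: #5 (64) → 1.

1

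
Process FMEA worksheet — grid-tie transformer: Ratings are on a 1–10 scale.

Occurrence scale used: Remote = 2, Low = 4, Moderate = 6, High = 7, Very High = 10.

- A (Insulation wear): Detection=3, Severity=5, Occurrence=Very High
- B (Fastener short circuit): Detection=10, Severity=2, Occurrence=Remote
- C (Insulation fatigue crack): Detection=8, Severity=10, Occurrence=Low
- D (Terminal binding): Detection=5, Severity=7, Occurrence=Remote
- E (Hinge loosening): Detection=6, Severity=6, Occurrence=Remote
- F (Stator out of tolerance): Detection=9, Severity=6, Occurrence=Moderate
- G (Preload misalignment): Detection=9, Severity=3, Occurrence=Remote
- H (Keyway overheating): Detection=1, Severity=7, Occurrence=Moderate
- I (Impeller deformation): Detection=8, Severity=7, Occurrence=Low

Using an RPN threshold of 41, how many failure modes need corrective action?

8

RPN = Severity × Occurrence × Detection:
  A: 5 × 10 × 3 = 150
  B: 2 × 2 × 10 = 40
  C: 10 × 4 × 8 = 320
  D: 7 × 2 × 5 = 70
  E: 6 × 2 × 6 = 72
  F: 6 × 6 × 9 = 324
  G: 3 × 2 × 9 = 54
  H: 7 × 6 × 1 = 42
  I: 7 × 4 × 8 = 224
Modes with RPN ≥ 41: A (150), C (320), D (70), E (72), F (324), G (54), H (42), I (224) → 8.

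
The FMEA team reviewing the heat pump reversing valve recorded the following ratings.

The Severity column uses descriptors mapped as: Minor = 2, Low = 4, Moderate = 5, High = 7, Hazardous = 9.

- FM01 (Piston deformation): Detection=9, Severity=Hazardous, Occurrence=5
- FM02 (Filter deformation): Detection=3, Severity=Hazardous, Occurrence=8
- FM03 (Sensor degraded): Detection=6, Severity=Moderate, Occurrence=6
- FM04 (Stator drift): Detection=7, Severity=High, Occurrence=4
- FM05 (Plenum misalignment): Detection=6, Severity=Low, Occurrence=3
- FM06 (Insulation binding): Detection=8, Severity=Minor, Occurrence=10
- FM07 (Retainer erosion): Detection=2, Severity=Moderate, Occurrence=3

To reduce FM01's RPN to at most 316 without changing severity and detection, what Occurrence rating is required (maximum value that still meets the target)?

3

FM01: S=9, O=5, D=9 → current RPN = 405.
Fixed product = 81. Need 81 × O ≤ 316, so O ≤ 316/81 = 3.90.
Maximum integer Occurrence rating = 3 (gives RPN 243; O=4 would give 324 > 316).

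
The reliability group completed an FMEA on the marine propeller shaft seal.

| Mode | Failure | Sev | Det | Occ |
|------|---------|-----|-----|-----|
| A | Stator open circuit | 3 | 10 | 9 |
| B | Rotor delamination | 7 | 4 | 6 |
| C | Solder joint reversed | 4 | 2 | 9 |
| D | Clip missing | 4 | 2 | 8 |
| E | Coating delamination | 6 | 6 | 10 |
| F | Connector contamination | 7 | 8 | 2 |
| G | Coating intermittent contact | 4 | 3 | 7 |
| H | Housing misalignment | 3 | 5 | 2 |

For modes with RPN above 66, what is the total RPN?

1066

RPN = Severity × Occurrence × Detection:
  A: 3 × 9 × 10 = 270
  B: 7 × 6 × 4 = 168
  C: 4 × 9 × 2 = 72
  D: 4 × 8 × 2 = 64
  E: 6 × 10 × 6 = 360
  F: 7 × 2 × 8 = 112
  G: 4 × 7 × 3 = 84
  H: 3 × 2 × 5 = 30
RPN > 66: A (270), B (168), C (72), E (360), F (112), G (84).
Sum: 270 + 168 + 72 + 360 + 112 + 84 = 1066.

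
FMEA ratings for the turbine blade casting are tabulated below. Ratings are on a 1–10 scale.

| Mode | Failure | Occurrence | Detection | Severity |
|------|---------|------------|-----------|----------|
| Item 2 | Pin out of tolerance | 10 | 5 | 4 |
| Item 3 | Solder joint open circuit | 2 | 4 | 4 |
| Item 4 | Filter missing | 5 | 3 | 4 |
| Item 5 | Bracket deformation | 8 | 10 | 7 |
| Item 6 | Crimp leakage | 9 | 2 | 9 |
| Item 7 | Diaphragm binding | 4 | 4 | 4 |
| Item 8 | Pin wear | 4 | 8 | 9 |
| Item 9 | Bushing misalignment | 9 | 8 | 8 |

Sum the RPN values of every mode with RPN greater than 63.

1850

RPN = Severity × Occurrence × Detection:
  Item 2: 4 × 10 × 5 = 200
  Item 3: 4 × 2 × 4 = 32
  Item 4: 4 × 5 × 3 = 60
  Item 5: 7 × 8 × 10 = 560
  Item 6: 9 × 9 × 2 = 162
  Item 7: 4 × 4 × 4 = 64
  Item 8: 9 × 4 × 8 = 288
  Item 9: 8 × 9 × 8 = 576
RPN > 63: Item 2 (200), Item 5 (560), Item 6 (162), Item 7 (64), Item 8 (288), Item 9 (576).
Sum: 200 + 560 + 162 + 64 + 288 + 576 = 1850.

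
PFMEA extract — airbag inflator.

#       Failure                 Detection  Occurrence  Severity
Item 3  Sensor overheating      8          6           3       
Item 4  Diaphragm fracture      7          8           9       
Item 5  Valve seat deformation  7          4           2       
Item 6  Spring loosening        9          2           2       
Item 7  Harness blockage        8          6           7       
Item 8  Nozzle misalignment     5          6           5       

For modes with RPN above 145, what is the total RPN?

990

RPN = Severity × Occurrence × Detection:
  Item 3: 3 × 6 × 8 = 144
  Item 4: 9 × 8 × 7 = 504
  Item 5: 2 × 4 × 7 = 56
  Item 6: 2 × 2 × 9 = 36
  Item 7: 7 × 6 × 8 = 336
  Item 8: 5 × 6 × 5 = 150
RPN > 145: Item 4 (504), Item 7 (336), Item 8 (150).
Sum: 504 + 336 + 150 = 990.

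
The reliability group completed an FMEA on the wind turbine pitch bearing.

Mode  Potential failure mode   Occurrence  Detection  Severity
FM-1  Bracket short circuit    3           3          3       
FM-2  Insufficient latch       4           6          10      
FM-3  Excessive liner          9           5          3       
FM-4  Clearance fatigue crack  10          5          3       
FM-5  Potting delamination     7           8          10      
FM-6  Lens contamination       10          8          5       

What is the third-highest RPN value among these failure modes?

240

RPN = Severity × Occurrence × Detection:
  FM-1: 3 × 3 × 3 = 27
  FM-2: 10 × 4 × 6 = 240
  FM-3: 3 × 9 × 5 = 135
  FM-4: 3 × 10 × 5 = 150
  FM-5: 10 × 7 × 8 = 560
  FM-6: 5 × 10 × 8 = 400
Sorted descending: 560, 400, 240, 150, 135, 27.
The third-highest RPN is 240 (FM-2).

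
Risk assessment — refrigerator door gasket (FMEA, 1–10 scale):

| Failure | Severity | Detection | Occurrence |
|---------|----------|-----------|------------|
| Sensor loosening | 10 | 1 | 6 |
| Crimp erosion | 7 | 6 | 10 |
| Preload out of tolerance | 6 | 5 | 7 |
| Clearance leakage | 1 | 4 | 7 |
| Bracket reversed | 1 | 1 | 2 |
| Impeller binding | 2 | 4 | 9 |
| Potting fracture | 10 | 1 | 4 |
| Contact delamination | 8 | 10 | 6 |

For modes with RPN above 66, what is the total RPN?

1182

RPN = Severity × Occurrence × Detection:
  Sensor loosening: 10 × 6 × 1 = 60
  Crimp erosion: 7 × 10 × 6 = 420
  Preload out of tolerance: 6 × 7 × 5 = 210
  Clearance leakage: 1 × 7 × 4 = 28
  Bracket reversed: 1 × 2 × 1 = 2
  Impeller binding: 2 × 9 × 4 = 72
  Potting fracture: 10 × 4 × 1 = 40
  Contact delamination: 8 × 6 × 10 = 480
RPN > 66: Crimp erosion (420), Preload out of tolerance (210), Impeller binding (72), Contact delamination (480).
Sum: 420 + 210 + 72 + 480 = 1182.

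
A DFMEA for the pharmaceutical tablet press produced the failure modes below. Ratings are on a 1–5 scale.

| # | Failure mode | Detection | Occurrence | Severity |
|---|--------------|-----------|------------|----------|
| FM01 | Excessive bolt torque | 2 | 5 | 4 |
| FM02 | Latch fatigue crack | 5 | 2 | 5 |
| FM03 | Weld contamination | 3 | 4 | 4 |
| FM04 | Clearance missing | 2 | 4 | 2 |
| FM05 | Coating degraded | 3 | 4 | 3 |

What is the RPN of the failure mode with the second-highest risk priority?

48

RPN = Severity × Occurrence × Detection:
  FM01: 4 × 5 × 2 = 40
  FM02: 5 × 2 × 5 = 50
  FM03: 4 × 4 × 3 = 48
  FM04: 2 × 4 × 2 = 16
  FM05: 3 × 4 × 3 = 36
Sorted descending: 50, 48, 40, 36, 16.
The second-highest RPN is 48 (FM03).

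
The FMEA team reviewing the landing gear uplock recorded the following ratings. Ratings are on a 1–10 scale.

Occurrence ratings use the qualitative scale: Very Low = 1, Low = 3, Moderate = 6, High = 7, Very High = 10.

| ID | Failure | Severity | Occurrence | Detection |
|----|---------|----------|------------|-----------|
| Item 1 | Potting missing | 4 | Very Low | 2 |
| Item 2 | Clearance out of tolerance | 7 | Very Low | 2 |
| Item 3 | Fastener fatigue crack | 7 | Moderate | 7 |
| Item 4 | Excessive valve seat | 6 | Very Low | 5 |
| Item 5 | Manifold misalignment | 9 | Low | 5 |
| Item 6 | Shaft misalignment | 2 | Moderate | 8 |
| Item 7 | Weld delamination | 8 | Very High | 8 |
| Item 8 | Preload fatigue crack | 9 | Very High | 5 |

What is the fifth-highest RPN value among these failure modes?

96

RPN = Severity × Occurrence × Detection:
  Item 1: 4 × 1 × 2 = 8
  Item 2: 7 × 1 × 2 = 14
  Item 3: 7 × 6 × 7 = 294
  Item 4: 6 × 1 × 5 = 30
  Item 5: 9 × 3 × 5 = 135
  Item 6: 2 × 6 × 8 = 96
  Item 7: 8 × 10 × 8 = 640
  Item 8: 9 × 10 × 5 = 450
Sorted descending: 640, 450, 294, 135, 96, 30, 14, 8.
The fifth-highest RPN is 96 (Item 6).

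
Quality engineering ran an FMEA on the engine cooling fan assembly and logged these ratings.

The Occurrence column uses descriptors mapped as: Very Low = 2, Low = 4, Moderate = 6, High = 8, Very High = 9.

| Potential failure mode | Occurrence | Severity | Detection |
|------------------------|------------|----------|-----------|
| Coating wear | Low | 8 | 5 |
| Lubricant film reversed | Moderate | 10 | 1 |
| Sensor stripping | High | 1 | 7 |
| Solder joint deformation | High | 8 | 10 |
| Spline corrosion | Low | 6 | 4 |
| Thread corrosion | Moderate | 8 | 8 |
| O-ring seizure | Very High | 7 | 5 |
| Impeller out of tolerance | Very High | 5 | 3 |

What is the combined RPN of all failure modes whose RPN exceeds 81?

RPN = Severity × Occurrence × Detection:
  Coating wear: 8 × 4 × 5 = 160
  Lubricant film reversed: 10 × 6 × 1 = 60
  Sensor stripping: 1 × 8 × 7 = 56
  Solder joint deformation: 8 × 8 × 10 = 640
  Spline corrosion: 6 × 4 × 4 = 96
  Thread corrosion: 8 × 6 × 8 = 384
  O-ring seizure: 7 × 9 × 5 = 315
  Impeller out of tolerance: 5 × 9 × 3 = 135
RPN > 81: Coating wear (160), Solder joint deformation (640), Spline corrosion (96), Thread corrosion (384), O-ring seizure (315), Impeller out of tolerance (135).
Sum: 160 + 640 + 96 + 384 + 315 + 135 = 1730.

1730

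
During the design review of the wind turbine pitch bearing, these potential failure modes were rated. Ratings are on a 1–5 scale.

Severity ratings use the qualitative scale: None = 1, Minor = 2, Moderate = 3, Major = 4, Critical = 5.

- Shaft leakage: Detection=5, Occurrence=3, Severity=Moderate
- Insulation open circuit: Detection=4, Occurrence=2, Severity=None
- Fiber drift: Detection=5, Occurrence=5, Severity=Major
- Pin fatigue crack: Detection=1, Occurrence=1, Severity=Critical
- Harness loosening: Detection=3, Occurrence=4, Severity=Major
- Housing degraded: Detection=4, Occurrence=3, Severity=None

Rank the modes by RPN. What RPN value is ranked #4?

12

RPN = Severity × Occurrence × Detection:
  Shaft leakage: 3 × 3 × 5 = 45
  Insulation open circuit: 1 × 2 × 4 = 8
  Fiber drift: 4 × 5 × 5 = 100
  Pin fatigue crack: 5 × 1 × 1 = 5
  Harness loosening: 4 × 4 × 3 = 48
  Housing degraded: 1 × 3 × 4 = 12
Sorted descending: 100, 48, 45, 12, 8, 5.
The fourth-highest RPN is 12 (Housing degraded).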